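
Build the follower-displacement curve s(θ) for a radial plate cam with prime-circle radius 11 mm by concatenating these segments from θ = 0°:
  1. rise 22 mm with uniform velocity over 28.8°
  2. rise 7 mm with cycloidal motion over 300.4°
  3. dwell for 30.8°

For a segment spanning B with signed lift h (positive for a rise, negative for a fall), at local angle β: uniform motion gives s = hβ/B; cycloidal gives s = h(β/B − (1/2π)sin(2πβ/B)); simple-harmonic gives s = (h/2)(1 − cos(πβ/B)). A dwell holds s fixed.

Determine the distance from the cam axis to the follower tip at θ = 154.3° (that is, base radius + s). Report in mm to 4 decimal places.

seg 1 [0°–28.8°] uniform, h=22: full span → s += 22 → s = 22.0000
seg 2 [28.8°–329.2°] cycloidal, h=7: θ=154.3° here. β=125.5, B=300.4. 7·(0.4178 − sin(2π·0.4178)/(2π)) = 2.3741 → s = 24.3741
radial distance = base radius + s = 11 + 24.3741 = 35.3741

35.3741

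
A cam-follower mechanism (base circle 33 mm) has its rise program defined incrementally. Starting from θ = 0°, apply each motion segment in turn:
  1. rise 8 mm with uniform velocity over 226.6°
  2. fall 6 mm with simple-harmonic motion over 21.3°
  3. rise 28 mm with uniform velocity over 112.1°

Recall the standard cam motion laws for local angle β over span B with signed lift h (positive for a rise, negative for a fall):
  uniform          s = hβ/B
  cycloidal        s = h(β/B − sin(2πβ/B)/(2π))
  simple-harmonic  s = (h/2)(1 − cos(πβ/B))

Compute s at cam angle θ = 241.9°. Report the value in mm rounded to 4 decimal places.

seg 1 [0°–226.6°] uniform, h=8: full span → s += 8 → s = 8.0000
seg 2 [226.6°–247.9°] simple-harmonic, h=-6: θ=241.9° here. β=15.3, B=21.3. -6/2·(1 − cos(π·0.7183)) = -4.9000 → s = 3.1000

3.1000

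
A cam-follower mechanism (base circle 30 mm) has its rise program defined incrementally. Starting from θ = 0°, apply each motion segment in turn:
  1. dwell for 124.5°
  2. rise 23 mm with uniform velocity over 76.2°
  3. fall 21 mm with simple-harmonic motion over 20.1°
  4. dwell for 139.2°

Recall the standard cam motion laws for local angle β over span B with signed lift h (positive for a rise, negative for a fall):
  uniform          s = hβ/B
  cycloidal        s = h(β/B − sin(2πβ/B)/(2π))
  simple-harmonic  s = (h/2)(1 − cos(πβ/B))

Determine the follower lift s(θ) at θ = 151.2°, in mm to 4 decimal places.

seg 1 [0°–124.5°] dwell: s stays 0.0000
seg 2 [124.5°–200.7°] uniform, h=23: θ=151.2° here. β=26.7, B=76.2. 23·26.7/76.2 = 8.0591 → s = 8.0591

8.0591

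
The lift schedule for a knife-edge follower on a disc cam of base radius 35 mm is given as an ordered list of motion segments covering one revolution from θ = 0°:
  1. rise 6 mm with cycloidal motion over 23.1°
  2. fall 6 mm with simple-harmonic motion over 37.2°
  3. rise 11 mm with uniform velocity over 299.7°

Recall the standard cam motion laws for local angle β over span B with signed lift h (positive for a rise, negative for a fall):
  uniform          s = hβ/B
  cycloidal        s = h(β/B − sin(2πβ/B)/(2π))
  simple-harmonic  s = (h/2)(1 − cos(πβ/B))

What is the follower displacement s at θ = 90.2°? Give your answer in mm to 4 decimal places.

seg 1 [0°–23.1°] cycloidal, h=6: full span → s += 6 → s = 6.0000
seg 2 [23.1°–60.3°] simple-harmonic, h=-6: full span → s += -6 → s = 0.0000
seg 3 [60.3°–360°] uniform, h=11: θ=90.2° here. β=29.9, B=299.7. 11·29.9/299.7 = 1.0974 → s = 1.0974

1.0974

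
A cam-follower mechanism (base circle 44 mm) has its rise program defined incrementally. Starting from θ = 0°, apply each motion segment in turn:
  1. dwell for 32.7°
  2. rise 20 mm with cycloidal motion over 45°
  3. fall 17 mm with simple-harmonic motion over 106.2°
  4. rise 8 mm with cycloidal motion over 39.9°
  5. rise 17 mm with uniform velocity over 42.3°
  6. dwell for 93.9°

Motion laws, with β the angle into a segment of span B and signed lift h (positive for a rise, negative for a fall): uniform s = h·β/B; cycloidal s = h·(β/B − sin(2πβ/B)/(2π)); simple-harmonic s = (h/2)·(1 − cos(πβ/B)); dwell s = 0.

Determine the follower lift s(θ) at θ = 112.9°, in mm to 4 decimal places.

seg 1 [0°–32.7°] dwell: s stays 0.0000
seg 2 [32.7°–77.7°] cycloidal, h=20: full span → s += 20 → s = 20.0000
seg 3 [77.7°–183.9°] simple-harmonic, h=-17: θ=112.9° here. β=35.2, B=106.2. -17/2·(1 − cos(π·0.3315)) = -4.2065 → s = 15.7935

15.7935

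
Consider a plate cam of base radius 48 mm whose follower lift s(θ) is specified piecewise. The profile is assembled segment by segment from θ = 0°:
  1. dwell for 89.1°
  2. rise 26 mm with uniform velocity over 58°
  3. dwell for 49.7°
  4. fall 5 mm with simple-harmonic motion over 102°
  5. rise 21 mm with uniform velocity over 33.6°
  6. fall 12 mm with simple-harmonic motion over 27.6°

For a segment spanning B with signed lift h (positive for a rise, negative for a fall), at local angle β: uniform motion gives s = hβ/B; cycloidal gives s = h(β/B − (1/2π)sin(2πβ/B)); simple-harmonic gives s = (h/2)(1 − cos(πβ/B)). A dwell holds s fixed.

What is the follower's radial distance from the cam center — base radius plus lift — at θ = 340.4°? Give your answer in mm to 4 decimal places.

seg 1 [0°–89.1°] dwell: s stays 0.0000
seg 2 [89.1°–147.1°] uniform, h=26: full span → s += 26 → s = 26.0000
seg 3 [147.1°–196.8°] dwell: s stays 26.0000
seg 4 [196.8°–298.8°] simple-harmonic, h=-5: full span → s += -5 → s = 21.0000
seg 5 [298.8°–332.4°] uniform, h=21: full span → s += 21 → s = 42.0000
seg 6 [332.4°–360°] simple-harmonic, h=-12: θ=340.4° here. β=8, B=27.6. -12/2·(1 − cos(π·0.2899)) = -2.3204 → s = 39.6796
radial distance = base radius + s = 48 + 39.6796 = 87.6796

87.6796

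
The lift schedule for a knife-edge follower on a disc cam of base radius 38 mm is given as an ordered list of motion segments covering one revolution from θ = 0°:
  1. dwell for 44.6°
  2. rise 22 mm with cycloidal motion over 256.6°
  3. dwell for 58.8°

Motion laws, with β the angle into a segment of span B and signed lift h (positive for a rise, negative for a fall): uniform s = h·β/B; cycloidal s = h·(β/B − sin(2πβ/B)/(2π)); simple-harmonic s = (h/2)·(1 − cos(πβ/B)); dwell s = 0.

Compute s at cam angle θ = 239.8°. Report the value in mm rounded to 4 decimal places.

seg 1 [0°–44.6°] dwell: s stays 0.0000
seg 2 [44.6°–301.2°] cycloidal, h=22: θ=239.8° here. β=195.2, B=256.6. 22·(0.7607 − sin(2π·0.7607)/(2π)) = 20.2292 → s = 20.2292

20.2292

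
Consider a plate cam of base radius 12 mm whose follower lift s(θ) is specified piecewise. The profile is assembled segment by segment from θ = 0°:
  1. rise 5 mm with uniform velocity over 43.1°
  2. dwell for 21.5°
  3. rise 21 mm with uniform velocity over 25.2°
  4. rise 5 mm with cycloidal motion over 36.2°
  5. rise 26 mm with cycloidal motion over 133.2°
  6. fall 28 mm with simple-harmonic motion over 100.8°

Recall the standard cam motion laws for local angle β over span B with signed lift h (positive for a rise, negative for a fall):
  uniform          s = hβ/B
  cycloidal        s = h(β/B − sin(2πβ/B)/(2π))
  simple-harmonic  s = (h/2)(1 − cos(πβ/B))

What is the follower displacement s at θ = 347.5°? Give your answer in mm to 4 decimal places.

seg 1 [0°–43.1°] uniform, h=5: full span → s += 5 → s = 5.0000
seg 2 [43.1°–64.6°] dwell: s stays 5.0000
seg 3 [64.6°–89.8°] uniform, h=21: full span → s += 21 → s = 26.0000
seg 4 [89.8°–126°] cycloidal, h=5: full span → s += 5 → s = 31.0000
seg 5 [126°–259.2°] cycloidal, h=26: full span → s += 26 → s = 57.0000
seg 6 [259.2°–360°] simple-harmonic, h=-28: θ=347.5° here. β=88.3, B=100.8. -28/2·(1 − cos(π·0.8760)) = -26.9509 → s = 30.0491

30.0491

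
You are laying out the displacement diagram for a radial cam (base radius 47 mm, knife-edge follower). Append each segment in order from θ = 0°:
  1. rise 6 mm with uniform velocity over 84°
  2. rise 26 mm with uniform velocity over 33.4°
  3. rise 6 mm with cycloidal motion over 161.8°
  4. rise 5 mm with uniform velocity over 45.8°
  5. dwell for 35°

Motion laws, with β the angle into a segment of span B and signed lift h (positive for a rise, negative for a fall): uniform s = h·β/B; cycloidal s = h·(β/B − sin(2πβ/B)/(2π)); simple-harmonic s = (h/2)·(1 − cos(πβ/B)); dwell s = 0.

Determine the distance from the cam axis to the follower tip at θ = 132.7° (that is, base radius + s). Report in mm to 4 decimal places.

seg 1 [0°–84°] uniform, h=6: full span → s += 6 → s = 6.0000
seg 2 [84°–117.4°] uniform, h=26: full span → s += 26 → s = 32.0000
seg 3 [117.4°–279.2°] cycloidal, h=6: θ=132.7° here. β=15.3, B=161.8. 6·(0.0946 − sin(2π·0.0946)/(2π)) = 0.0328 → s = 32.0328
radial distance = base radius + s = 47 + 32.0328 = 79.0328

79.0328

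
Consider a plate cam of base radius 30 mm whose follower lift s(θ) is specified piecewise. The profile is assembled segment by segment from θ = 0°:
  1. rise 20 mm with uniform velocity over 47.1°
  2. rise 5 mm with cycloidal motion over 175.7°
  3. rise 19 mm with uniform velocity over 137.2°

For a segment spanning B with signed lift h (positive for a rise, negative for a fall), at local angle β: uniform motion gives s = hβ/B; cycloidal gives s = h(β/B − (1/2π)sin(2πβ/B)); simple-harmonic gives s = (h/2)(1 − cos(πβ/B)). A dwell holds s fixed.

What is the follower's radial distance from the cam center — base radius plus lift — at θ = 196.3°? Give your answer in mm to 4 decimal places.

seg 1 [0°–47.1°] uniform, h=20: full span → s += 20 → s = 20.0000
seg 2 [47.1°–222.8°] cycloidal, h=5: θ=196.3° here. β=149.2, B=175.7. 5·(0.8492 − sin(2π·0.8492)/(2π)) = 4.8921 → s = 24.8921
radial distance = base radius + s = 30 + 24.8921 = 54.8921

54.8921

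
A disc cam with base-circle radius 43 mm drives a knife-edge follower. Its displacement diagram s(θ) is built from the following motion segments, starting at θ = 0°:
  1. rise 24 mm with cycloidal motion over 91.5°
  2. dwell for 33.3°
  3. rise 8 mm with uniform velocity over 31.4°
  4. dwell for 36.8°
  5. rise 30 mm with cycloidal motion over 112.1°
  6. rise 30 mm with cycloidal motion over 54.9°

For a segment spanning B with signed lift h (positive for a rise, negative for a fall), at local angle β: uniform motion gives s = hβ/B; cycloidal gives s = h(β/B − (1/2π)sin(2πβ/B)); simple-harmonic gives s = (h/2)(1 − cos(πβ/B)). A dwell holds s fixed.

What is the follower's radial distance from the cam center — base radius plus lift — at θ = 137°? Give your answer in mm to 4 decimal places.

seg 1 [0°–91.5°] cycloidal, h=24: full span → s += 24 → s = 24.0000
seg 2 [91.5°–124.8°] dwell: s stays 24.0000
seg 3 [124.8°–156.2°] uniform, h=8: θ=137° here. β=12.2, B=31.4. 8·12.2/31.4 = 3.1083 → s = 27.1083
radial distance = base radius + s = 43 + 27.1083 = 70.1083

70.1083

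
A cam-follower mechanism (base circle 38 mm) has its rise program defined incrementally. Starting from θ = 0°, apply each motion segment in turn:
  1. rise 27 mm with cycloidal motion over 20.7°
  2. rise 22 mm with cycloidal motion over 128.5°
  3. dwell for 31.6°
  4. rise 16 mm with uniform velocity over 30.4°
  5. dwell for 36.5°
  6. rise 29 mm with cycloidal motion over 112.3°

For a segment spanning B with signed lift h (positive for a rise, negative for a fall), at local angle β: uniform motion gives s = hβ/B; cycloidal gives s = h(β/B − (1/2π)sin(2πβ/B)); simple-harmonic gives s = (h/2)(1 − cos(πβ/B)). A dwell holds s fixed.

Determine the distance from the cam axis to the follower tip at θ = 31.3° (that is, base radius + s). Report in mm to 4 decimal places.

seg 1 [0°–20.7°] cycloidal, h=27: full span → s += 27 → s = 27.0000
seg 2 [20.7°–149.2°] cycloidal, h=22: θ=31.3° here. β=10.6, B=128.5. 22·(0.0825 − sin(2π·0.0825)/(2π)) = 0.0802 → s = 27.0802
radial distance = base radius + s = 38 + 27.0802 = 65.0802

65.0802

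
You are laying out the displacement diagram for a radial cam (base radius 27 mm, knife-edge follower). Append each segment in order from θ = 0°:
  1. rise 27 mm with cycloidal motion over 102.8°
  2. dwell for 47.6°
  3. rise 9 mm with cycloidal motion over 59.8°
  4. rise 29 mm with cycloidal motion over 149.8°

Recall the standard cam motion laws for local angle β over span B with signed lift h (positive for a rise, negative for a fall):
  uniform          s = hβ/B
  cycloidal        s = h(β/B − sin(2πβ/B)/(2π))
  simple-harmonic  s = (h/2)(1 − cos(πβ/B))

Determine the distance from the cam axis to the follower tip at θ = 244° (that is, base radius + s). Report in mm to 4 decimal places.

seg 1 [0°–102.8°] cycloidal, h=27: full span → s += 27 → s = 27.0000
seg 2 [102.8°–150.4°] dwell: s stays 27.0000
seg 3 [150.4°–210.2°] cycloidal, h=9: full span → s += 9 → s = 36.0000
seg 4 [210.2°–360°] cycloidal, h=29: θ=244° here. β=33.8, B=149.8. 29·(0.2256 − sin(2π·0.2256)/(2π)) = 1.9819 → s = 37.9819
radial distance = base radius + s = 27 + 37.9819 = 64.9819

64.9819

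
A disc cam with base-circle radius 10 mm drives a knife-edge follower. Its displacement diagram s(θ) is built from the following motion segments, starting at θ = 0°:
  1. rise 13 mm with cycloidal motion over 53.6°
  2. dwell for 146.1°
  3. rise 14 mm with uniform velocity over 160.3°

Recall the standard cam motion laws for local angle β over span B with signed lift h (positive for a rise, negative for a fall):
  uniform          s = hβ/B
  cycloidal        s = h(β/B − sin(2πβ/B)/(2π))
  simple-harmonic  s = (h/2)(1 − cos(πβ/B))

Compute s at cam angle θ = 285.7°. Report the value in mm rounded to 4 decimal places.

seg 1 [0°–53.6°] cycloidal, h=13: full span → s += 13 → s = 13.0000
seg 2 [53.6°–199.7°] dwell: s stays 13.0000
seg 3 [199.7°–360°] uniform, h=14: θ=285.7° here. β=86, B=160.3. 14·86/160.3 = 7.5109 → s = 20.5109

20.5109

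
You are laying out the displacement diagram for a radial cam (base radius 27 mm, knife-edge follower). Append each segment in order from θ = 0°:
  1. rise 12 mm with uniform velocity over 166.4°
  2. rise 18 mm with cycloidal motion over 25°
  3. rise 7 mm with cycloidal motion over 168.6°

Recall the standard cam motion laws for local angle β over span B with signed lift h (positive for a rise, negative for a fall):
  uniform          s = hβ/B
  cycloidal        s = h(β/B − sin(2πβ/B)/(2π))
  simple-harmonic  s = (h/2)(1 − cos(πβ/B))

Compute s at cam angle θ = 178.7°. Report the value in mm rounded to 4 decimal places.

seg 1 [0°–166.4°] uniform, h=12: full span → s += 12 → s = 12.0000
seg 2 [166.4°–191.4°] cycloidal, h=18: θ=178.7° here. β=12.3, B=25. 18·(0.4920 − sin(2π·0.4920)/(2π)) = 8.7121 → s = 20.7121

20.7121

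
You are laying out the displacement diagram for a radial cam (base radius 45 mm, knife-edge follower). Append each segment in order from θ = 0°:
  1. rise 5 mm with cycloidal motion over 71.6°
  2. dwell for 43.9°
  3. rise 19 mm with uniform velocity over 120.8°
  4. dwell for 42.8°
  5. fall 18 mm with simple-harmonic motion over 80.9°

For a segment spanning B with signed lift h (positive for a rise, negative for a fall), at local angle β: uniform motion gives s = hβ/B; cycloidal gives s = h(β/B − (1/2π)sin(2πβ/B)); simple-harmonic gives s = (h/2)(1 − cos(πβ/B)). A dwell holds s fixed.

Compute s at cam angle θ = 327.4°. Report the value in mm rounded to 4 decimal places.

seg 1 [0°–71.6°] cycloidal, h=5: full span → s += 5 → s = 5.0000
seg 2 [71.6°–115.5°] dwell: s stays 5.0000
seg 3 [115.5°–236.3°] uniform, h=19: full span → s += 19 → s = 24.0000
seg 4 [236.3°–279.1°] dwell: s stays 24.0000
seg 5 [279.1°–360°] simple-harmonic, h=-18: θ=327.4° here. β=48.3, B=80.9. -18/2·(1 − cos(π·0.5970)) = -11.7013 → s = 12.2987

12.2987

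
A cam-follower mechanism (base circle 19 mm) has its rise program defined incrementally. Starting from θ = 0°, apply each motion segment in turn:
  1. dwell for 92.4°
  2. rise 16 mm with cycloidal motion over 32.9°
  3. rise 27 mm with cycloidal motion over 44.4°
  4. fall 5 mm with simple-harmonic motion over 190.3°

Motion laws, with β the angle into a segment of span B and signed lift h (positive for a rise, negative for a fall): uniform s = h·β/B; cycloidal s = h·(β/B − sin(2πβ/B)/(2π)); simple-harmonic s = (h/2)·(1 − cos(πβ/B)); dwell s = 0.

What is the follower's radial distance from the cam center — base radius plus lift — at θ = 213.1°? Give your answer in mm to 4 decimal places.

seg 1 [0°–92.4°] dwell: s stays 0.0000
seg 2 [92.4°–125.3°] cycloidal, h=16: full span → s += 16 → s = 16.0000
seg 3 [125.3°–169.7°] cycloidal, h=27: full span → s += 27 → s = 43.0000
seg 4 [169.7°–360°] simple-harmonic, h=-5: θ=213.1° here. β=43.4, B=190.3. -5/2·(1 − cos(π·0.2281)) = -0.6147 → s = 42.3853
radial distance = base radius + s = 19 + 42.3853 = 61.3853

61.3853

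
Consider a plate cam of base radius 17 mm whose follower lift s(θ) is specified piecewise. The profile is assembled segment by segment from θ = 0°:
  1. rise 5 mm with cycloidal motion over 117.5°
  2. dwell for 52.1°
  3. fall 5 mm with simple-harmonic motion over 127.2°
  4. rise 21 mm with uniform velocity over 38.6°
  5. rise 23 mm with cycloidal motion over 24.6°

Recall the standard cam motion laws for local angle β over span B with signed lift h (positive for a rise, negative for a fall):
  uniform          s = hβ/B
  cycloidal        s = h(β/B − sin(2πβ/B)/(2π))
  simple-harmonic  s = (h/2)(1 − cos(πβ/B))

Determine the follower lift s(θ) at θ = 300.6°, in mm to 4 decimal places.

seg 1 [0°–117.5°] cycloidal, h=5: full span → s += 5 → s = 5.0000
seg 2 [117.5°–169.6°] dwell: s stays 5.0000
seg 3 [169.6°–296.8°] simple-harmonic, h=-5: full span → s += -5 → s = 0.0000
seg 4 [296.8°–335.4°] uniform, h=21: θ=300.6° here. β=3.8, B=38.6. 21·3.8/38.6 = 2.0674 → s = 2.0674

2.0674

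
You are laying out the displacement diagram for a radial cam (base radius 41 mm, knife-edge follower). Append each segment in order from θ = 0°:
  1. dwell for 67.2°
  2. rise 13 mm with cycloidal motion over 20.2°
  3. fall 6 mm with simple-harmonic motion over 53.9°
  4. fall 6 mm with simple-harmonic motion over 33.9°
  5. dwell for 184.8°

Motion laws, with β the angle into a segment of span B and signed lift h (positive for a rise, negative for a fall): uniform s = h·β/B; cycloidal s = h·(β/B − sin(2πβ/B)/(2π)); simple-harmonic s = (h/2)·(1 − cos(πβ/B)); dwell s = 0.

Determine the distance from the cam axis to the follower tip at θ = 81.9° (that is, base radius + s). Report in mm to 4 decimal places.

seg 1 [0°–67.2°] dwell: s stays 0.0000
seg 2 [67.2°–87.4°] cycloidal, h=13: θ=81.9° here. β=14.7, B=20.2. 13·(0.7277 − sin(2π·0.7277)/(2π)) = 11.5092 → s = 11.5092
radial distance = base radius + s = 41 + 11.5092 = 52.5092

52.5092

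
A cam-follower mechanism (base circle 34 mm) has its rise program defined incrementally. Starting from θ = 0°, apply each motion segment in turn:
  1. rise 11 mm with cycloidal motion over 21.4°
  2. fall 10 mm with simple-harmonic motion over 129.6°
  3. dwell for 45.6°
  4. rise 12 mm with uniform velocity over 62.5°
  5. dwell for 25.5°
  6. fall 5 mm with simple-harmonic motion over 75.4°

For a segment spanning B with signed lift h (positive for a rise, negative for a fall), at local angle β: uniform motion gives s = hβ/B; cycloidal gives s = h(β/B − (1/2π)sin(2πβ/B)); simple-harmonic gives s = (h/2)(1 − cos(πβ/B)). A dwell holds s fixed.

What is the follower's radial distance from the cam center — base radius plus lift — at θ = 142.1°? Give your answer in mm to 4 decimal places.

seg 1 [0°–21.4°] cycloidal, h=11: full span → s += 11 → s = 11.0000
seg 2 [21.4°–151°] simple-harmonic, h=-10: θ=142.1° here. β=120.7, B=129.6. -10/2·(1 − cos(π·0.9313)) = -9.8841 → s = 1.1159
radial distance = base radius + s = 34 + 1.1159 = 35.1159

35.1159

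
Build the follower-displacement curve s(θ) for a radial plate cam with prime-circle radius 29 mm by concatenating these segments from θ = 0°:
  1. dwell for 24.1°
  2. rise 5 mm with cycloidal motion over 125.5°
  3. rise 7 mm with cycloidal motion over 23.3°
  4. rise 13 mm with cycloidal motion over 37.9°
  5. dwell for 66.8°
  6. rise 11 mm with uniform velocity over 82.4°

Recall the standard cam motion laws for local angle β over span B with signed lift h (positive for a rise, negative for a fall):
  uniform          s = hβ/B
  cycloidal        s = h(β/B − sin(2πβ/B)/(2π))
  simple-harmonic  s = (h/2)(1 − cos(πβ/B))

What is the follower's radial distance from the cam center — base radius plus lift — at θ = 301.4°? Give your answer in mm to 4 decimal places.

seg 1 [0°–24.1°] dwell: s stays 0.0000
seg 2 [24.1°–149.6°] cycloidal, h=5: full span → s += 5 → s = 5.0000
seg 3 [149.6°–172.9°] cycloidal, h=7: full span → s += 7 → s = 12.0000
seg 4 [172.9°–210.8°] cycloidal, h=13: full span → s += 13 → s = 25.0000
seg 5 [210.8°–277.6°] dwell: s stays 25.0000
seg 6 [277.6°–360°] uniform, h=11: θ=301.4° here. β=23.8, B=82.4. 11·23.8/82.4 = 3.1772 → s = 28.1772
radial distance = base radius + s = 29 + 28.1772 = 57.1772

57.1772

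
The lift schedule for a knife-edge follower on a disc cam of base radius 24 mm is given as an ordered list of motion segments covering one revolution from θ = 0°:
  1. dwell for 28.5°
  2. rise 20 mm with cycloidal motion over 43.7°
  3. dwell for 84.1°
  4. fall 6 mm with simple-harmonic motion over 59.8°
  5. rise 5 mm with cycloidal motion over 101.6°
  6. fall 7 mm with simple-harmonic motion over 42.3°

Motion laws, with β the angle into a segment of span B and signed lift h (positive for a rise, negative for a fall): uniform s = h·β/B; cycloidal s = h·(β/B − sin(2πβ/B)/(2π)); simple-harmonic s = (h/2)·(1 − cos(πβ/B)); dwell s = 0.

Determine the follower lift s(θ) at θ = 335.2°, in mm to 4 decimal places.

seg 1 [0°–28.5°] dwell: s stays 0.0000
seg 2 [28.5°–72.2°] cycloidal, h=20: full span → s += 20 → s = 20.0000
seg 3 [72.2°–156.3°] dwell: s stays 20.0000
seg 4 [156.3°–216.1°] simple-harmonic, h=-6: full span → s += -6 → s = 14.0000
seg 5 [216.1°–317.7°] cycloidal, h=5: full span → s += 5 → s = 19.0000
seg 6 [317.7°–360°] simple-harmonic, h=-7: θ=335.2° here. β=17.5, B=42.3. -7/2·(1 − cos(π·0.4137)) = -2.5628 → s = 16.4372

16.4372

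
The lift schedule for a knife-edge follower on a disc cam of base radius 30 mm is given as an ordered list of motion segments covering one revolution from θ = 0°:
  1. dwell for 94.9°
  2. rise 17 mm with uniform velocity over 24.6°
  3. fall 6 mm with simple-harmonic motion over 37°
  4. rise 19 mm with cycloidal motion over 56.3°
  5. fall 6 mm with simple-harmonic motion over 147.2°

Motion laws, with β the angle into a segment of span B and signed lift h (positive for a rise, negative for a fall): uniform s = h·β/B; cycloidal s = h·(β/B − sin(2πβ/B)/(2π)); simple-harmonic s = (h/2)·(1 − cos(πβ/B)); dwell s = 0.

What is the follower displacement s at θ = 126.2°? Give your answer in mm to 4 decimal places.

seg 1 [0°–94.9°] dwell: s stays 0.0000
seg 2 [94.9°–119.5°] uniform, h=17: full span → s += 17 → s = 17.0000
seg 3 [119.5°–156.5°] simple-harmonic, h=-6: θ=126.2° here. β=6.7, B=37. -6/2·(1 − cos(π·0.1811)) = -0.4725 → s = 16.5275

16.5275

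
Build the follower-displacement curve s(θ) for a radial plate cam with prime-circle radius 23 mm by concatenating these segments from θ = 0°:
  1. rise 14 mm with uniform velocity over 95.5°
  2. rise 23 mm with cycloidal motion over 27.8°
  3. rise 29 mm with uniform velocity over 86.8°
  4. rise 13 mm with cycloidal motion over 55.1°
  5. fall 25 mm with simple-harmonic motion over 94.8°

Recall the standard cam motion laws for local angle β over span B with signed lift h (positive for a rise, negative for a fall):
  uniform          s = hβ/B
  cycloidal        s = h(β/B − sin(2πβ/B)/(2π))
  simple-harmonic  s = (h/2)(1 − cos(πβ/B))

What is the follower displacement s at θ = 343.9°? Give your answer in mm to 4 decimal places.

seg 1 [0°–95.5°] uniform, h=14: full span → s += 14 → s = 14.0000
seg 2 [95.5°–123.3°] cycloidal, h=23: full span → s += 23 → s = 37.0000
seg 3 [123.3°–210.1°] uniform, h=29: full span → s += 29 → s = 66.0000
seg 4 [210.1°–265.2°] cycloidal, h=13: full span → s += 13 → s = 79.0000
seg 5 [265.2°–360°] simple-harmonic, h=-25: θ=343.9° here. β=78.7, B=94.8. -25/2·(1 − cos(π·0.8302)) = -23.2626 → s = 55.7374

55.7374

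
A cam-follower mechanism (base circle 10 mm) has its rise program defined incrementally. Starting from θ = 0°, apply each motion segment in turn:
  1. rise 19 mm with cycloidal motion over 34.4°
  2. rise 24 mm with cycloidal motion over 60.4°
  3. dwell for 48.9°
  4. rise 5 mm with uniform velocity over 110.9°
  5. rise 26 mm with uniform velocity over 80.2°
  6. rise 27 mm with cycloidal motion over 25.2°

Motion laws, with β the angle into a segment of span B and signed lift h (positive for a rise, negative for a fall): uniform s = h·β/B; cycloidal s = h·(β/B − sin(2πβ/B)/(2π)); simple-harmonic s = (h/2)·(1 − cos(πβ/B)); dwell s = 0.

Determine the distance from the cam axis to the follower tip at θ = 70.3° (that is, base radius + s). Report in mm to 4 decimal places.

seg 1 [0°–34.4°] cycloidal, h=19: full span → s += 19 → s = 19.0000
seg 2 [34.4°–94.8°] cycloidal, h=24: θ=70.3° here. β=35.9, B=60.4. 24·(0.5944 − sin(2π·0.5944)/(2π)) = 16.3994 → s = 35.3994
radial distance = base radius + s = 10 + 35.3994 = 45.3994

45.3994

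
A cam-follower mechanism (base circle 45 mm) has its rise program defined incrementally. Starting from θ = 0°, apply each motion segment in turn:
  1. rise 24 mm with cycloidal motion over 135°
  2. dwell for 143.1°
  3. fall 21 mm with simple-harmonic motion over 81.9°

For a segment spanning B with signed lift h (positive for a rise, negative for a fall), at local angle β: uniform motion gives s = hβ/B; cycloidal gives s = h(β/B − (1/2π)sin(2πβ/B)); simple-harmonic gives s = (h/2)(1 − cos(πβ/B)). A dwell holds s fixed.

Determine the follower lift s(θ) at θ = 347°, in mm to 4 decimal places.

seg 1 [0°–135°] cycloidal, h=24: full span → s += 24 → s = 24.0000
seg 2 [135°–278.1°] dwell: s stays 24.0000
seg 3 [278.1°–360°] simple-harmonic, h=-21: θ=347° here. β=68.9, B=81.9. -21/2·(1 − cos(π·0.8413)) = -19.7213 → s = 4.2787

4.2787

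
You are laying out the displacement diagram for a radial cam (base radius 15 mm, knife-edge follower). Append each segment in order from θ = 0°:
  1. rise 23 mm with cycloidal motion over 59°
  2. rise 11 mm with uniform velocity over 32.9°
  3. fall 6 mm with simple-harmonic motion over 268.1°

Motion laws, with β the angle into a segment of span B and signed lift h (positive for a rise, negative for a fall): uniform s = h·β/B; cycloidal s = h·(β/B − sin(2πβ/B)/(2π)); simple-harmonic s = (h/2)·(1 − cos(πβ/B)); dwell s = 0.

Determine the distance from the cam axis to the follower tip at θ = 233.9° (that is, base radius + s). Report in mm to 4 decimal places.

seg 1 [0°–59°] cycloidal, h=23: full span → s += 23 → s = 23.0000
seg 2 [59°–91.9°] uniform, h=11: full span → s += 11 → s = 34.0000
seg 3 [91.9°–360°] simple-harmonic, h=-6: θ=233.9° here. β=142, B=268.1. -6/2·(1 − cos(π·0.5297)) = -3.2791 → s = 30.7209
radial distance = base radius + s = 15 + 30.7209 = 45.7209

45.7209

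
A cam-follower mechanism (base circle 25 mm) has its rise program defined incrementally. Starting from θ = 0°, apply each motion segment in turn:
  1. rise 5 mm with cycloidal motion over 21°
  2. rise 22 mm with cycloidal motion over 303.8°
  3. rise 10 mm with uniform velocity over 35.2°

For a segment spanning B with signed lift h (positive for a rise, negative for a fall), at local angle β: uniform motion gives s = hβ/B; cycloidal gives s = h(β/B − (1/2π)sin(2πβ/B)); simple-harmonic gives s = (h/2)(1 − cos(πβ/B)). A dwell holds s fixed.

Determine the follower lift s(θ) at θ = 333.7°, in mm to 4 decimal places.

seg 1 [0°–21°] cycloidal, h=5: full span → s += 5 → s = 5.0000
seg 2 [21°–324.8°] cycloidal, h=22: full span → s += 22 → s = 27.0000
seg 3 [324.8°–360°] uniform, h=10: θ=333.7° here. β=8.9, B=35.2. 10·8.9/35.2 = 2.5284 → s = 29.5284

29.5284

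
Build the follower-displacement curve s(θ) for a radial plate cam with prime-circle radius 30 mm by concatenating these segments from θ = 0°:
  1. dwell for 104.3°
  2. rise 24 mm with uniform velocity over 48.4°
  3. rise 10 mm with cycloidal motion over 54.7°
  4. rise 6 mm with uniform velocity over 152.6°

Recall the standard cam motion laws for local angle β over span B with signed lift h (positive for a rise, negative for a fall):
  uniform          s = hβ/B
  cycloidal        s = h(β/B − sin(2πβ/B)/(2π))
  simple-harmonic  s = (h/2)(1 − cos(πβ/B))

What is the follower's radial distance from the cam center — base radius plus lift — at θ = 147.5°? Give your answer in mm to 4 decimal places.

seg 1 [0°–104.3°] dwell: s stays 0.0000
seg 2 [104.3°–152.7°] uniform, h=24: θ=147.5° here. β=43.2, B=48.4. 24·43.2/48.4 = 21.4215 → s = 21.4215
radial distance = base radius + s = 30 + 21.4215 = 51.4215

51.4215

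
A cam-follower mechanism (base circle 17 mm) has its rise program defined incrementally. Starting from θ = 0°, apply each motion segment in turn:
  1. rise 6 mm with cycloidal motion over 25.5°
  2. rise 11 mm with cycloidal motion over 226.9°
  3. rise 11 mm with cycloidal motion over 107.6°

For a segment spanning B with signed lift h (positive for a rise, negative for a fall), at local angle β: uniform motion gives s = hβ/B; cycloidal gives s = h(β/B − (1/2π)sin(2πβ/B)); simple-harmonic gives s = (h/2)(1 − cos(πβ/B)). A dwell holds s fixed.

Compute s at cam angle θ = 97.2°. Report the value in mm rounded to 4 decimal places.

seg 1 [0°–25.5°] cycloidal, h=6: full span → s += 6 → s = 6.0000
seg 2 [25.5°–252.4°] cycloidal, h=11: θ=97.2° here. β=71.7, B=226.9. 11·(0.3160 − sin(2π·0.3160)/(2π)) = 1.8737 → s = 7.8737

7.8737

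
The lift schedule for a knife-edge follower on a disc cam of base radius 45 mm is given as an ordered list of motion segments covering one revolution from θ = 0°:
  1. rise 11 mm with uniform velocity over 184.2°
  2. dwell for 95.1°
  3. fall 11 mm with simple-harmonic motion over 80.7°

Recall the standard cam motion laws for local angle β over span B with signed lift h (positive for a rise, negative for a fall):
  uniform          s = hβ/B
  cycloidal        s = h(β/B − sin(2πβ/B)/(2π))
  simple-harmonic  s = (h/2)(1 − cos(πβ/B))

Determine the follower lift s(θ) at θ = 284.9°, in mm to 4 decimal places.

seg 1 [0°–184.2°] uniform, h=11: full span → s += 11 → s = 11.0000
seg 2 [184.2°–279.3°] dwell: s stays 11.0000
seg 3 [279.3°–360°] simple-harmonic, h=-11: θ=284.9° here. β=5.6, B=80.7. -11/2·(1 − cos(π·0.0694)) = -0.1302 → s = 10.8698

10.8698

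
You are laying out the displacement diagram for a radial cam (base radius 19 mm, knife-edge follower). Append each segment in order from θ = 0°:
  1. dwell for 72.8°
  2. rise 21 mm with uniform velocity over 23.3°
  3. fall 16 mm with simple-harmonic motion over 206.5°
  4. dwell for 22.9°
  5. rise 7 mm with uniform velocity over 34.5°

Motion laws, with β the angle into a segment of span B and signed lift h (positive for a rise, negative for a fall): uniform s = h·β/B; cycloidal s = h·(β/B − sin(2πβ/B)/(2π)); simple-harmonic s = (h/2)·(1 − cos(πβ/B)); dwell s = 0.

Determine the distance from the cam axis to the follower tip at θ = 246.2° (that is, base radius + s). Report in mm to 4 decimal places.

seg 1 [0°–72.8°] dwell: s stays 0.0000
seg 2 [72.8°–96.1°] uniform, h=21: full span → s += 21 → s = 21.0000
seg 3 [96.1°–302.6°] simple-harmonic, h=-16: θ=246.2° here. β=150.1, B=206.5. -16/2·(1 − cos(π·0.7269)) = -13.2314 → s = 7.7686
radial distance = base radius + s = 19 + 7.7686 = 26.7686

26.7686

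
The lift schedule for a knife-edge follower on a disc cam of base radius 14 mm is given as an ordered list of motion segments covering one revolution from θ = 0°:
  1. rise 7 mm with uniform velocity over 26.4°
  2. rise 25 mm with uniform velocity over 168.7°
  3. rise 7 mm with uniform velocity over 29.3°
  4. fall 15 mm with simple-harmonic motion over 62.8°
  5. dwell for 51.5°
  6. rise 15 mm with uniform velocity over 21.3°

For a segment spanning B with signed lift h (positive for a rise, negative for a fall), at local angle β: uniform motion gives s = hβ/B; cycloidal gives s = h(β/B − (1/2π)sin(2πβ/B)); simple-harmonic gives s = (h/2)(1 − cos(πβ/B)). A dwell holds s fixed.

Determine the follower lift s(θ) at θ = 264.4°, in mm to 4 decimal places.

seg 1 [0°–26.4°] uniform, h=7: full span → s += 7 → s = 7.0000
seg 2 [26.4°–195.1°] uniform, h=25: full span → s += 25 → s = 32.0000
seg 3 [195.1°–224.4°] uniform, h=7: full span → s += 7 → s = 39.0000
seg 4 [224.4°–287.2°] simple-harmonic, h=-15: θ=264.4° here. β=40, B=62.8. -15/2·(1 − cos(π·0.6369)) = -10.6280 → s = 28.3720

28.3720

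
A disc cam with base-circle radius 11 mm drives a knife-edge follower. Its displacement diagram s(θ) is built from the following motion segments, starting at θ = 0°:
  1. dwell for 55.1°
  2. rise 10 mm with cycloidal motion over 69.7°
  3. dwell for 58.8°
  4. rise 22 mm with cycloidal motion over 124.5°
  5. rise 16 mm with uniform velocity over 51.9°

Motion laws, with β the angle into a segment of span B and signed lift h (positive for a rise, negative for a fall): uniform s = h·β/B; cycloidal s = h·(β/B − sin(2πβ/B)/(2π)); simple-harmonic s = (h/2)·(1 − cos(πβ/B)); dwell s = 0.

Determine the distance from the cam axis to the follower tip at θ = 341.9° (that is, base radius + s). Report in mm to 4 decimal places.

seg 1 [0°–55.1°] dwell: s stays 0.0000
seg 2 [55.1°–124.8°] cycloidal, h=10: full span → s += 10 → s = 10.0000
seg 3 [124.8°–183.6°] dwell: s stays 10.0000
seg 4 [183.6°–308.1°] cycloidal, h=22: full span → s += 22 → s = 32.0000
seg 5 [308.1°–360°] uniform, h=16: θ=341.9° here. β=33.8, B=51.9. 16·33.8/51.9 = 10.4200 → s = 42.4200
radial distance = base radius + s = 11 + 42.4200 = 53.4200

53.4200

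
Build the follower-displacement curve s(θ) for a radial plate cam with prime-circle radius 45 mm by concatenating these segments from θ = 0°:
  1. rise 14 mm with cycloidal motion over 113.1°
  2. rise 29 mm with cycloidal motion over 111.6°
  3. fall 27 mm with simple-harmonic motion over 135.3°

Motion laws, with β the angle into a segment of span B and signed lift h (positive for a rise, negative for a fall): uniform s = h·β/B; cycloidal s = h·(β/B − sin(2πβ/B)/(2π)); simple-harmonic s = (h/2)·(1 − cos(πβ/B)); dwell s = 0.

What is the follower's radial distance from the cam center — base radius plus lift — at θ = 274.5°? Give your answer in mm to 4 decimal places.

seg 1 [0°–113.1°] cycloidal, h=14: full span → s += 14 → s = 14.0000
seg 2 [113.1°–224.7°] cycloidal, h=29: full span → s += 29 → s = 43.0000
seg 3 [224.7°–360°] simple-harmonic, h=-27: θ=274.5° here. β=49.8, B=135.3. -27/2·(1 − cos(π·0.3681)) = -8.0635 → s = 34.9365
radial distance = base radius + s = 45 + 34.9365 = 79.9365

79.9365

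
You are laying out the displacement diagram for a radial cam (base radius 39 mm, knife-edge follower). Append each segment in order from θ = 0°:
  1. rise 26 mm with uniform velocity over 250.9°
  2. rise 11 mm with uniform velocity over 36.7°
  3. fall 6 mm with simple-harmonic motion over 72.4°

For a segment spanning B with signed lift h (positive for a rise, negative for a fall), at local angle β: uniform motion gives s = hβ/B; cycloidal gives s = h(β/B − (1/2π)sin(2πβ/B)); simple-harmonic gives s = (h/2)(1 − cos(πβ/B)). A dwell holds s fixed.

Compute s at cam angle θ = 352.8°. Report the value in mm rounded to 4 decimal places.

seg 1 [0°–250.9°] uniform, h=26: full span → s += 26 → s = 26.0000
seg 2 [250.9°–287.6°] uniform, h=11: full span → s += 11 → s = 37.0000
seg 3 [287.6°–360°] simple-harmonic, h=-6: θ=352.8° here. β=65.2, B=72.4. -6/2·(1 − cos(π·0.9006)) = -5.8548 → s = 31.1452

31.1452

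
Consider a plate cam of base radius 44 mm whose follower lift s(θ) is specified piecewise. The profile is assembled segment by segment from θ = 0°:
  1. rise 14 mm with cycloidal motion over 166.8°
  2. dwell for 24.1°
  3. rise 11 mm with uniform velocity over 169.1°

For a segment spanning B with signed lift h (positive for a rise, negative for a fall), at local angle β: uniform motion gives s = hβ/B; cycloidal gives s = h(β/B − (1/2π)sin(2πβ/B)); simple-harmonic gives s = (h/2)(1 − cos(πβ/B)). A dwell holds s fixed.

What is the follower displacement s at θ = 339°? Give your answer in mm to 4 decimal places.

seg 1 [0°–166.8°] cycloidal, h=14: full span → s += 14 → s = 14.0000
seg 2 [166.8°–190.9°] dwell: s stays 14.0000
seg 3 [190.9°–360°] uniform, h=11: θ=339° here. β=148.1, B=169.1. 11·148.1/169.1 = 9.6339 → s = 23.6339

23.6339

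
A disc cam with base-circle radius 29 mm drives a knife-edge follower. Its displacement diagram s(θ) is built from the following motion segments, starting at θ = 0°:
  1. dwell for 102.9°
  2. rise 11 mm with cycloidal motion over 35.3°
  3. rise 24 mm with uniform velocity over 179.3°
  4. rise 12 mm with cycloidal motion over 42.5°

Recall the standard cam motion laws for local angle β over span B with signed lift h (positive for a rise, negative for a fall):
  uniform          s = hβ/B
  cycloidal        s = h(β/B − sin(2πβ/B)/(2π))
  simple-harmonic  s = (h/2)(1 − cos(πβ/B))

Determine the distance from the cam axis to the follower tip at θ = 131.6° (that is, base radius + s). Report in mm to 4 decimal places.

seg 1 [0°–102.9°] dwell: s stays 0.0000
seg 2 [102.9°–138.2°] cycloidal, h=11: θ=131.6° here. β=28.7, B=35.3. 11·(0.8130 − sin(2π·0.8130)/(2π)) = 10.5585 → s = 10.5585
radial distance = base radius + s = 29 + 10.5585 = 39.5585

39.5585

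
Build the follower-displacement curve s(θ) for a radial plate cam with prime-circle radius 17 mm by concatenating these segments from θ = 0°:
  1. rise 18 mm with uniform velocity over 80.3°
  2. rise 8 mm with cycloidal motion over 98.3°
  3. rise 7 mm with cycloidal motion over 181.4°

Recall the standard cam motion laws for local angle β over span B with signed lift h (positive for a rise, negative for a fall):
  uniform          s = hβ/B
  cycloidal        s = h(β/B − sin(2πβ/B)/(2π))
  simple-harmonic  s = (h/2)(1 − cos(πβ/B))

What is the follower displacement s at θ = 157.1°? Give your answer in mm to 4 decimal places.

seg 1 [0°–80.3°] uniform, h=18: full span → s += 18 → s = 18.0000
seg 2 [80.3°–178.6°] cycloidal, h=8: θ=157.1° here. β=76.8, B=98.3. 8·(0.7813 − sin(2π·0.7813)/(2π)) = 7.4990 → s = 25.4990

25.4990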